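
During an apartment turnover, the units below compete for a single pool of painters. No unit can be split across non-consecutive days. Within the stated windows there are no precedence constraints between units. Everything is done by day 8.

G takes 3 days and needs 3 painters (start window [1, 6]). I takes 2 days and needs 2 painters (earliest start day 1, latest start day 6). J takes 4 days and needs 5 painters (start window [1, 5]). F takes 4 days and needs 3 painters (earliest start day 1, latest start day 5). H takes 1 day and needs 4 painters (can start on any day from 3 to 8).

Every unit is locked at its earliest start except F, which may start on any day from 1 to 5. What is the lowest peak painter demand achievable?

12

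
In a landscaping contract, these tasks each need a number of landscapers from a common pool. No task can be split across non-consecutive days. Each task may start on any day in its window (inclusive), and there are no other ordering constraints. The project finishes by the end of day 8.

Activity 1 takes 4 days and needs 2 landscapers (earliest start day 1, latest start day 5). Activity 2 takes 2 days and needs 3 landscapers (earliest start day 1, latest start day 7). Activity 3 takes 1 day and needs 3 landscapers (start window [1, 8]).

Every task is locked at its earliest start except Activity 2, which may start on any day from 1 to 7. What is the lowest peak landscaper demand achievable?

5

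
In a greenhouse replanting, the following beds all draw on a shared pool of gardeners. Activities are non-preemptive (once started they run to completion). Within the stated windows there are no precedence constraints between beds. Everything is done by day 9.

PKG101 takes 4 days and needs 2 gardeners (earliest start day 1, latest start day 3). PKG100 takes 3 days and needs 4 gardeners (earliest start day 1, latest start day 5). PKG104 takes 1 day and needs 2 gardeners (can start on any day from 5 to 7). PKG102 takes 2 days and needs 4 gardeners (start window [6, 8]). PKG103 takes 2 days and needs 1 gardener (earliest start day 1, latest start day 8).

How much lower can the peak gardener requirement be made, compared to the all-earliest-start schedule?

1

Early-start peak: d1:7  d2:7  d3:6  d4:2  d5:2  d6:4  d7:4  d8:0  d9:0 ⇒ 7.
Leveled (PKG101@1, PKG100@1, PKG104@5, PKG102@6, PKG103@4): d1:6  d2:6  d3:6  d4:3  d5:3  d6:4  d7:4  d8:0  d9:0 ⇒ 6.
Reduction 7 − 6 = 1.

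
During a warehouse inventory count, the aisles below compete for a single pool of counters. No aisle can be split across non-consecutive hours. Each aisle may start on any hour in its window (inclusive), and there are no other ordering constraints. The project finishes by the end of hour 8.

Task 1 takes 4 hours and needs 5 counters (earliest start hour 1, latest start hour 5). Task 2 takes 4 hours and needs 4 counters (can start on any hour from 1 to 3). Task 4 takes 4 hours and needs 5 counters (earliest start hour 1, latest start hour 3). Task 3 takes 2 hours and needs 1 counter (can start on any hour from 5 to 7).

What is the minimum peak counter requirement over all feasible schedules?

Early-start (Task 1@1, Task 2@1, Task 4@1, Task 3@5) gives peak 14: h1:14  h2:14  h3:14  h4:14  h5:1  h6:1  h7:0  h8:0.
Shift Task 1→5.
Schedule Task 1@5, Task 2@1, Task 4@1, Task 3@5: h1:9  h2:9  h3:9  h4:9  h5:6  h6:6  h7:5  h8:5 — peak 9.

9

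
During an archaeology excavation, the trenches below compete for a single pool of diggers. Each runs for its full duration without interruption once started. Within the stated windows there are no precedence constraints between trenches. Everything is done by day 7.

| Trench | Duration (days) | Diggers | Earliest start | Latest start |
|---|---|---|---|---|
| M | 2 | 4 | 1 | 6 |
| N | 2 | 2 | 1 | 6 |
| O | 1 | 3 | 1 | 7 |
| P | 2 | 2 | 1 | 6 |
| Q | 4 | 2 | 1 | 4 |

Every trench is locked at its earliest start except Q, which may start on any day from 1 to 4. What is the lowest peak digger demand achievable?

11

Q@1: d1:13  d2:10  d3:2  d4:2  d5:0  d6:0  d7:0 → peak 13
Q@2: d1:11  d2:10  d3:2  d4:2  d5:2  d6:0  d7:0 → peak 11
Q@3: d1:11  d2:8  d3:2  d4:2  d5:2  d6:2  d7:0 → peak 11
Q@4: d1:11  d2:8  d3:0  d4:2  d5:2  d6:2  d7:2 → peak 11
Best is Q@2, peak 11.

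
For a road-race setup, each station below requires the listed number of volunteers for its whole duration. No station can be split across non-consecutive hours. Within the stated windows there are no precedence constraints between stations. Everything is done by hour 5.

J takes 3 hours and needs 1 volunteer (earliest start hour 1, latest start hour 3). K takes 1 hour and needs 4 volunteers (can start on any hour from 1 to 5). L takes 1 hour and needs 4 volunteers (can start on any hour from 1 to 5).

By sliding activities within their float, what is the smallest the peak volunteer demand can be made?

Early-start (J@1, K@1, L@1) gives peak 9: h1:9  h2:1  h3:1  h4:0  h5:0.
Shift K→4, L→5.
Schedule J@1, K@4, L@5: h1:1  h2:1  h3:1  h4:4  h5:4 — peak 4.

4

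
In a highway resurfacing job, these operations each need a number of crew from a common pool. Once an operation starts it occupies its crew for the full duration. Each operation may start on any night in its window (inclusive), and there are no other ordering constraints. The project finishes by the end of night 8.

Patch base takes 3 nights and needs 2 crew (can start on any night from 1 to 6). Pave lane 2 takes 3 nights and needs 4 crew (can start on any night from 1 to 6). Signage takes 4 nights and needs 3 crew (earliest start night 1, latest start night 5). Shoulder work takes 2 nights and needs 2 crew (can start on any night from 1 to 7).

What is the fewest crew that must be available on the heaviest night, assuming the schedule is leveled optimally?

5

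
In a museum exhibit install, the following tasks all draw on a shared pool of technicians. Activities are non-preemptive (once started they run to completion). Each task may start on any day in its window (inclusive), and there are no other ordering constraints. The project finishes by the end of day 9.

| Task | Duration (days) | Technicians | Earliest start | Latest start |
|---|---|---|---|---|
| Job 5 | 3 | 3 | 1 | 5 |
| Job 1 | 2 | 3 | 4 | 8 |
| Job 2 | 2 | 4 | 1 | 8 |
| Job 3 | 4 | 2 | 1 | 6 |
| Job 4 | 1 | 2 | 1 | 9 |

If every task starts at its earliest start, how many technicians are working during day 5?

3

At early start, day 5 has: Job 1.
Demand: 3 = 3.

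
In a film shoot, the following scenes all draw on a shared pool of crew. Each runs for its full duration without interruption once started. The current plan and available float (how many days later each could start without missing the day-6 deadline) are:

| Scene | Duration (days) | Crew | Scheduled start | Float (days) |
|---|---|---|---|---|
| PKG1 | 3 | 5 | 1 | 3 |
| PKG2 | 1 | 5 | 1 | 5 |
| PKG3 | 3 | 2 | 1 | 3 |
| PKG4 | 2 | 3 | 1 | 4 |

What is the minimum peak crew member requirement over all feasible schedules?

7

Early-start (PKG1@1, PKG2@1, PKG3@1, PKG4@1) gives peak 15: d1:15  d2:10  d3:7  d4:0  d5:0  d6:0.
Shift PKG2→4, PKG4→5.
Schedule PKG1@1, PKG2@4, PKG3@1, PKG4@5: d1:7  d2:7  d3:7  d4:5  d5:3  d6:3 — peak 7.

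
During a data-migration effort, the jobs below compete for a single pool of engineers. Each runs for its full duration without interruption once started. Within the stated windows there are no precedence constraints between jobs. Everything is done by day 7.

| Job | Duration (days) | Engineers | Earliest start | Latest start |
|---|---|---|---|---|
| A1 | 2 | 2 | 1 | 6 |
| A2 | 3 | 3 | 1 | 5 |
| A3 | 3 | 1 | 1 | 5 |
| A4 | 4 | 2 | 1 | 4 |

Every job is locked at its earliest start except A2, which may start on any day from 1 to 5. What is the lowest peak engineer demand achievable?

A2@1: d1:8  d2:8  d3:6  d4:2  d5:0  d6:0  d7:0 → peak 8
A2@2: d1:5  d2:8  d3:6  d4:5  d5:0  d6:0  d7:0 → peak 8
A2@3: d1:5  d2:5  d3:6  d4:5  d5:3  d6:0  d7:0 → peak 6
A2@4: d1:5  d2:5  d3:3  d4:5  d5:3  d6:3  d7:0 → peak 5
A2@5: d1:5  d2:5  d3:3  d4:2  d5:3  d6:3  d7:3 → peak 5
Best is A2@4, peak 5.

5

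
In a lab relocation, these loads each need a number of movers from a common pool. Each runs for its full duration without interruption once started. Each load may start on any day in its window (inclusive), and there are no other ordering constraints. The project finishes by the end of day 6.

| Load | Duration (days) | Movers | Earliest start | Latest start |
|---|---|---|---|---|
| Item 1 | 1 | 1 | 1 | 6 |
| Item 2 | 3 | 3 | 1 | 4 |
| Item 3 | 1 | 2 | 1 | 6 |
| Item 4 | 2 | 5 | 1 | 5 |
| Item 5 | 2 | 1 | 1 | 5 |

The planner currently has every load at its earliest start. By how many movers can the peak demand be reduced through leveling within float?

7

Early-start peak: d1:12  d2:9  d3:3  d4:0  d5:0  d6:0 ⇒ 12.
Leveled (Item 1@1, Item 2@1, Item 3@2, Item 4@5, Item 5@3): d1:4  d2:5  d3:4  d4:1  d5:5  d6:5 ⇒ 5.
Reduction 12 − 5 = 7.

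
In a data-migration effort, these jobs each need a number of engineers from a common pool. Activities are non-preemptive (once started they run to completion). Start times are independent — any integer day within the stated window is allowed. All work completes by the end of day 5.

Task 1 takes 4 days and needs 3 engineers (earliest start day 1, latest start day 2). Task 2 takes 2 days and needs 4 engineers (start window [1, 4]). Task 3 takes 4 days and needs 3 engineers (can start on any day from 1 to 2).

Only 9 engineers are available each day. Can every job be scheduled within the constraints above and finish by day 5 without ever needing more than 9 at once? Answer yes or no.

no

The minimum achievable peak is 10; 9 < 10, so no feasible schedule stays within the cap.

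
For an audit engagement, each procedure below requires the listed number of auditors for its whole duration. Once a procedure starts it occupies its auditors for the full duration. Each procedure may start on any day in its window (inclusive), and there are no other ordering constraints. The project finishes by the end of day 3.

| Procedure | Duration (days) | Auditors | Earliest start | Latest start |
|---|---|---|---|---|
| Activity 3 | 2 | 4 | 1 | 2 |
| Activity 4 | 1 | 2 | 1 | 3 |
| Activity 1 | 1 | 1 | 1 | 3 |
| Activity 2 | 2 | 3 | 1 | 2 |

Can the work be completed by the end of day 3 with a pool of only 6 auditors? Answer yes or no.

The minimum achievable peak is 7; 6 < 7, so no feasible schedule stays within the cap.

no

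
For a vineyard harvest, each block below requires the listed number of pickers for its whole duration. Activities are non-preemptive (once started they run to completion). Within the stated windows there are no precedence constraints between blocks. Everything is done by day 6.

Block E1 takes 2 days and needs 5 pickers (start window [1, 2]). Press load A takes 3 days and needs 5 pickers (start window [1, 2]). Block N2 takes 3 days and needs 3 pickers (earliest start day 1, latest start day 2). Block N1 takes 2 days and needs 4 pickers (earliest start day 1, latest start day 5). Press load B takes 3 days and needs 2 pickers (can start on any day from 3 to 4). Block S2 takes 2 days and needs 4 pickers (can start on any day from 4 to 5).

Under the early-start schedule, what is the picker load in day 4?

6

At early start, day 4 has: Press load B, Block S2.
Demand: 2 + 4 = 6.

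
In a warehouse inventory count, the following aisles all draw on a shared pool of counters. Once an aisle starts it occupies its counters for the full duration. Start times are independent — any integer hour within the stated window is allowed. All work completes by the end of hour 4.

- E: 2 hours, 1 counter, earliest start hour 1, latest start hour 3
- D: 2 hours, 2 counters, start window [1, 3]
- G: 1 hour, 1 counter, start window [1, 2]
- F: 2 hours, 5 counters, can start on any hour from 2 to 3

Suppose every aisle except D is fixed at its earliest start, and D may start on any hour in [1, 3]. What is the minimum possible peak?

D@1: h1:4  h2:8  h3:5  h4:0 → peak 8
D@2: h1:2  h2:8  h3:7  h4:0 → peak 8
D@3: h1:2  h2:6  h3:7  h4:2 → peak 7
Best is D@3, peak 7.

7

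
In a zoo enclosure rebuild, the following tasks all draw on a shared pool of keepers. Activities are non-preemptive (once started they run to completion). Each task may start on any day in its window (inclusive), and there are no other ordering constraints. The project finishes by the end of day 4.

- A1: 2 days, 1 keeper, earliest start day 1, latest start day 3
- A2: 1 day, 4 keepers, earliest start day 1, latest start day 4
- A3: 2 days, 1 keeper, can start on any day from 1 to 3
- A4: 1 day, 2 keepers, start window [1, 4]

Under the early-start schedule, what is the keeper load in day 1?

8

At early start, day 1 has: A1, A2, A3, A4.
Demand: 1 + 4 + 1 + 2 = 8.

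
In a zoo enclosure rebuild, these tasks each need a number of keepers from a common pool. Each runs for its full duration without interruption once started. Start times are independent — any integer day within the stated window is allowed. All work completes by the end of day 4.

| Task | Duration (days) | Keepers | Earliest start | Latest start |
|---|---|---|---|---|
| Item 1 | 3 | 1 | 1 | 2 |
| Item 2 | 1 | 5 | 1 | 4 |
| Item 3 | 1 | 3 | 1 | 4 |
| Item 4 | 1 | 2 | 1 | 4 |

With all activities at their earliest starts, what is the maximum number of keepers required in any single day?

11

Early-start schedule: Item 1@1, Item 2@1, Item 3@1, Item 4@1.
Load per day: day 1: 11, day 2: 1, day 3: 1, day 4: 0.
Peak is 11.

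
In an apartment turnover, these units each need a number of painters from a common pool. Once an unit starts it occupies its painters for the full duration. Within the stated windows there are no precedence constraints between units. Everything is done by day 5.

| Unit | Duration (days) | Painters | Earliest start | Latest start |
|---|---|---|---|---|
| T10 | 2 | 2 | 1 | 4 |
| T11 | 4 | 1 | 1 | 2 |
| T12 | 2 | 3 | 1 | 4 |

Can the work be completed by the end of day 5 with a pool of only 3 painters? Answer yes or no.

The minimum achievable peak is 4; 3 < 4, so no feasible schedule stays within the cap.

no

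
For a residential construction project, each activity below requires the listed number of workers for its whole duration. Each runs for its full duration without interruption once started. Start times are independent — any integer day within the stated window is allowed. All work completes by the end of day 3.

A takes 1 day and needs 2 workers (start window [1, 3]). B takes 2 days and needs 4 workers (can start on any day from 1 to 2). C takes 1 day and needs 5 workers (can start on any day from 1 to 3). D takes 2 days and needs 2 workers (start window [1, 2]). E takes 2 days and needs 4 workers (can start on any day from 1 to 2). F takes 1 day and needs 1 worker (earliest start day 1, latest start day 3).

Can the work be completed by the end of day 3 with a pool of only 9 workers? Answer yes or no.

no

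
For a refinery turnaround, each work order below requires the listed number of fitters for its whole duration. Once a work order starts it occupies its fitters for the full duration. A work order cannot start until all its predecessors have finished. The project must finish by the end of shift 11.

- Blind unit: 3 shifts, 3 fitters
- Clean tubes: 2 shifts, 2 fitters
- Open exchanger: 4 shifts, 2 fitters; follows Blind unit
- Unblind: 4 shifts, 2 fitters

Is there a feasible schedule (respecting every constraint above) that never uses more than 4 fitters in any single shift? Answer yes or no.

Schedule Blind unit@1, Clean tubes@4, Open exchanger@4, Unblind@6: s1:3  s2:3  s3:3  s4:4  s5:4  s6:4  s7:4  s8:2  s9:2  s10:0  s11:0 — peak 4 ≤ 4.

yes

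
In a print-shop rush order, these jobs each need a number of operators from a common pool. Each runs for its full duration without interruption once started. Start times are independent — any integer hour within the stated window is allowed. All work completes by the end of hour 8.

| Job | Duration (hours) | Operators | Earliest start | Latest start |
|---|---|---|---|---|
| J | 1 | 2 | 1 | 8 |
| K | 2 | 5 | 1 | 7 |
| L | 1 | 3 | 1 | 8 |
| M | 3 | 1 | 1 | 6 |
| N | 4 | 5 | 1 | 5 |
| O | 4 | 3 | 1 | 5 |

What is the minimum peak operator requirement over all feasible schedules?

Early-start (J@1, K@1, L@1, M@1, N@1, O@1) gives peak 19: h1:19  h2:14  h3:9  h4:8  h5:0  h6:0  h7:0  h8:0.
Shift L→3, N→4, O→3.
Schedule J@1, K@1, L@3, M@1, N@4, O@3: h1:8  h2:6  h3:7  h4:8  h5:8  h6:8  h7:5  h8:0 — peak 8.

8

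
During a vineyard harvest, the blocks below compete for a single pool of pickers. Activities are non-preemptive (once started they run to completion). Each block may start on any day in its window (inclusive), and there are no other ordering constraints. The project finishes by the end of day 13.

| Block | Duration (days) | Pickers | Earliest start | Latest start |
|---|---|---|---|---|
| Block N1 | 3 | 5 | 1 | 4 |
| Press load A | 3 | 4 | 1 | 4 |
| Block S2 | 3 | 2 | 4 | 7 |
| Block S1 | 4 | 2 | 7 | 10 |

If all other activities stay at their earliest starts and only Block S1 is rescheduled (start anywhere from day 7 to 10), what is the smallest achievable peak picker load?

9

Block S1@7: d1:9  d2:9  d3:9  d4:2  d5:2  d6:2  d7:2  d8:2  d9:2  d10:2  d11:0  d12:0  d13:0 → peak 9
Block S1@8: d1:9  d2:9  d3:9  d4:2  d5:2  d6:2  d7:0  d8:2  d9:2  d10:2  d11:2  d12:0  d13:0 → peak 9
Block S1@9: d1:9  d2:9  d3:9  d4:2  d5:2  d6:2  d7:0  d8:0  d9:2  d10:2  d11:2  d12:2  d13:0 → peak 9
Block S1@10: d1:9  d2:9  d3:9  d4:2  d5:2  d6:2  d7:0  d8:0  d9:0  d10:2  d11:2  d12:2  d13:2 → peak 9
Best is Block S1@7, peak 9.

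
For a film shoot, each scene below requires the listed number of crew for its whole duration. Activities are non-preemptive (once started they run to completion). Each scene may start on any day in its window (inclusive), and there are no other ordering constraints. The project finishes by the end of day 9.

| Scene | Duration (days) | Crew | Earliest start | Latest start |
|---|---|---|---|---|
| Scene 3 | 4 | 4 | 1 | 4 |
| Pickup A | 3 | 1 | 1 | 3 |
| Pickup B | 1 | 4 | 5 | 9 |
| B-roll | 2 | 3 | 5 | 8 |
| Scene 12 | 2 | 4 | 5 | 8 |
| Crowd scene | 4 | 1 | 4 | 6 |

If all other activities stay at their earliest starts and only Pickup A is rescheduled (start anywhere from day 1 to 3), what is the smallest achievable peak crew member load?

Pickup A@1: d1:5  d2:5  d3:5  d4:5  d5:12  d6:8  d7:1  d8:0  d9:0 → peak 12
Pickup A@2: d1:4  d2:5  d3:5  d4:6  d5:12  d6:8  d7:1  d8:0  d9:0 → peak 12
Pickup A@3: d1:4  d2:4  d3:5  d4:6  d5:13  d6:8  d7:1  d8:0  d9:0 → peak 13
Best is Pickup A@1, peak 12.

12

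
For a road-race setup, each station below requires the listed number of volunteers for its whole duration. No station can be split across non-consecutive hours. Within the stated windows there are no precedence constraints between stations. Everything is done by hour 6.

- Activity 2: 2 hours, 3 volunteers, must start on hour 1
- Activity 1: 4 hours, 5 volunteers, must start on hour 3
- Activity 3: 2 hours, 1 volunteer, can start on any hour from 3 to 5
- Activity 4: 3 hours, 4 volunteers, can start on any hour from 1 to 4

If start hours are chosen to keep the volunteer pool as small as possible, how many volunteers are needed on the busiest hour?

9

Early-start (Activity 2@1, Activity 1@3, Activity 3@3, Activity 4@1) gives peak 10: h1:7  h2:7  h3:10  h4:6  h5:5  h6:5.
Shift Activity 3→4.
Schedule Activity 2@1, Activity 1@3, Activity 3@4, Activity 4@1: h1:7  h2:7  h3:9  h4:6  h5:6  h6:5 — peak 9.
No arrangement of the 12 feasible schedules does better.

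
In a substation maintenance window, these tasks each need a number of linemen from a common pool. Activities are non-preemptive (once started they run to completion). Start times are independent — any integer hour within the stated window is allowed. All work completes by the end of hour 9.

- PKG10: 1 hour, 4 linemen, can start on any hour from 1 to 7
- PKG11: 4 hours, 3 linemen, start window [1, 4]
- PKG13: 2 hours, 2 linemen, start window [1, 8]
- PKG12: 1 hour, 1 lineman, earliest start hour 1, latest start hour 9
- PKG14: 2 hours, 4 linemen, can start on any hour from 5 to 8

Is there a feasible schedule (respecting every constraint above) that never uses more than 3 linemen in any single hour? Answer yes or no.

Total lineman-hours = 29; over 9 hours the average is 29/9 > 3, so some hour must exceed 3.

no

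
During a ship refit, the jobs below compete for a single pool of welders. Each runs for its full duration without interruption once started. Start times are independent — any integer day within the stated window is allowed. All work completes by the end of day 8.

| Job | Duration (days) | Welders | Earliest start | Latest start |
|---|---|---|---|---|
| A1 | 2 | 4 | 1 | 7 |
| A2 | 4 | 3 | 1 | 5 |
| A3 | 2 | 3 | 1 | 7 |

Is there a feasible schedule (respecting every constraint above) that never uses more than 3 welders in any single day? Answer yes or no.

no

Total welder-days = 26; over 8 days the average is 26/8 > 3, so some day must exceed 3.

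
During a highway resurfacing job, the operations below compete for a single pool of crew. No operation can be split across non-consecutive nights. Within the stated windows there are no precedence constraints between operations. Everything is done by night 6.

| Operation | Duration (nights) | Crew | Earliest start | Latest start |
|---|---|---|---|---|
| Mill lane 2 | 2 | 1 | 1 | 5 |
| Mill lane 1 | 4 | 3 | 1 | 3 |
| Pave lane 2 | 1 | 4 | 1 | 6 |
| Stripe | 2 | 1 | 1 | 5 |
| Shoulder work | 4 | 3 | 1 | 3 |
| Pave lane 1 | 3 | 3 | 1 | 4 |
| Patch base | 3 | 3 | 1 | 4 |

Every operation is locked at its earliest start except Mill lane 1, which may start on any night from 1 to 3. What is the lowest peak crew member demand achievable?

Mill lane 1@1: n1:18  n2:14  n3:12  n4:6  n5:0  n6:0 → peak 18
Mill lane 1@2: n1:15  n2:14  n3:12  n4:6  n5:3  n6:0 → peak 15
Mill lane 1@3: n1:15  n2:11  n3:12  n4:6  n5:3  n6:3 → peak 15
Best is Mill lane 1@2, peak 15.

15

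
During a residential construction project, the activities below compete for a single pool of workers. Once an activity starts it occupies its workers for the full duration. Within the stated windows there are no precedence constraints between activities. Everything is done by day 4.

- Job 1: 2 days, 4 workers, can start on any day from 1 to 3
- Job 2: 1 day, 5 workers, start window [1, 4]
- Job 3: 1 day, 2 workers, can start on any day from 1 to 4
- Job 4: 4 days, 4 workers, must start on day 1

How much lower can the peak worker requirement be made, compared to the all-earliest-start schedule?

6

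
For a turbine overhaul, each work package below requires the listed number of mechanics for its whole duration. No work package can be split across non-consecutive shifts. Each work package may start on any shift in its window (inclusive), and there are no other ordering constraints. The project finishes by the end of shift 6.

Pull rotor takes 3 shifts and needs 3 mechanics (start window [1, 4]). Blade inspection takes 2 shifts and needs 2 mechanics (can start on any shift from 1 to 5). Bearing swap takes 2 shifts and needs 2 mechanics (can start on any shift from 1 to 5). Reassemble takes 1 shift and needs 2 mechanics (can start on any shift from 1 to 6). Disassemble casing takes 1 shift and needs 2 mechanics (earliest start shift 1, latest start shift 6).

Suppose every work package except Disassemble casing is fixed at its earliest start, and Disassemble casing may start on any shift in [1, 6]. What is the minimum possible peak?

9

Disassemble casing@1: s1:11  s2:7  s3:3  s4:0  s5:0  s6:0 → peak 11
Disassemble casing@2: s1:9  s2:9  s3:3  s4:0  s5:0  s6:0 → peak 9
Disassemble casing@3: s1:9  s2:7  s3:5  s4:0  s5:0  s6:0 → peak 9
Disassemble casing@4: s1:9  s2:7  s3:3  s4:2  s5:0  s6:0 → peak 9
Disassemble casing@5: s1:9  s2:7  s3:3  s4:0  s5:2  s6:0 → peak 9
Disassemble casing@6: s1:9  s2:7  s3:3  s4:0  s5:0  s6:2 → peak 9
Best is Disassemble casing@2, peak 9.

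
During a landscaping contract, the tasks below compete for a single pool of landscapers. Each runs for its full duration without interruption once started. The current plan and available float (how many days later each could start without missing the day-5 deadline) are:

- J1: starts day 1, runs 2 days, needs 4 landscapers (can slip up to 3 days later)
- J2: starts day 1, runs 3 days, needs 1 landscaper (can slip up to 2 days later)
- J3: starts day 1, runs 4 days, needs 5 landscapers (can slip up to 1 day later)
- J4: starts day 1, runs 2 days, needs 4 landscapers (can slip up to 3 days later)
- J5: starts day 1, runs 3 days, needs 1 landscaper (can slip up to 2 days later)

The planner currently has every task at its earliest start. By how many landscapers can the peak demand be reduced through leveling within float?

Early-start peak: d1:15  d2:15  d3:7  d4:5  d5:0 ⇒ 15.
Leveled (J1@1, J2@1, J3@1, J4@4, J5@3): d1:10  d2:10  d3:7  d4:10  d5:5 ⇒ 10.
Reduction 15 − 10 = 5.

5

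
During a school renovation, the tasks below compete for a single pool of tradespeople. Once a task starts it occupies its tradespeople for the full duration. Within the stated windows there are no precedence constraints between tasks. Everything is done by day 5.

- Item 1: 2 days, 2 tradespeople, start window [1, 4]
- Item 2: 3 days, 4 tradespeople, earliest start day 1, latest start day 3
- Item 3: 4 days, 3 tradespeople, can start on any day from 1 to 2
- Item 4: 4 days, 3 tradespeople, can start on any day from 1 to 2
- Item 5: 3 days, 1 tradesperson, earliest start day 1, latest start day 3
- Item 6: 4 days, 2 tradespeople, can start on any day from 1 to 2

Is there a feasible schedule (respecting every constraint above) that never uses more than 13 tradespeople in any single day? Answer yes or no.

Schedule Item 1@1, Item 2@3, Item 3@1, Item 4@1, Item 5@1, Item 6@1: d1:11  d2:11  d3:13  d4:12  d5:4 — peak 13 ≤ 13.

yes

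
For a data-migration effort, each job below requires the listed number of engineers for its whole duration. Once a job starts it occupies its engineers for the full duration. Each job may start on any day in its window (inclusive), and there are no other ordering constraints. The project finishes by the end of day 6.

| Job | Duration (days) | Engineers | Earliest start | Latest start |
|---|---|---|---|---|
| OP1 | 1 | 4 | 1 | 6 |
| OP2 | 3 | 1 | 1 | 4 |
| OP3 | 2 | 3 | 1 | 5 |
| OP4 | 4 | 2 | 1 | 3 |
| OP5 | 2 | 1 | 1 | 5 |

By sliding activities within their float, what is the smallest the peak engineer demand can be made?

5

Early-start (OP1@1, OP2@1, OP3@1, OP4@1, OP5@1) gives peak 11: d1:11  d2:7  d3:3  d4:2  d5:0  d6:0.
Shift OP3→4, OP4→2, OP5→2.
Schedule OP1@1, OP2@1, OP3@4, OP4@2, OP5@2: d1:5  d2:4  d3:4  d4:5  d5:5  d6:0 — peak 5.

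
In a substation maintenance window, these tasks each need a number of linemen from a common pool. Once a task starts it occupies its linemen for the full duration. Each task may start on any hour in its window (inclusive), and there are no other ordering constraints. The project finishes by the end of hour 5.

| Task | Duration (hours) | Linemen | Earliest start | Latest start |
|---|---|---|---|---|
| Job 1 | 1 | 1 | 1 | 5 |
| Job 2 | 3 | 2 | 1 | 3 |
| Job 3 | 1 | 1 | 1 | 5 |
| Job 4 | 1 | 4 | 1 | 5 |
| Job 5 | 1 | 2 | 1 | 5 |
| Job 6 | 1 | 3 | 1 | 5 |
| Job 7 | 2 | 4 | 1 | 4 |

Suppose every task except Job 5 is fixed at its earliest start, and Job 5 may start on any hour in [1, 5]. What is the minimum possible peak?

15

Job 5@1: h1:17  h2:6  h3:2  h4:0  h5:0 → peak 17
Job 5@2: h1:15  h2:8  h3:2  h4:0  h5:0 → peak 15
Job 5@3: h1:15  h2:6  h3:4  h4:0  h5:0 → peak 15
Job 5@4: h1:15  h2:6  h3:2  h4:2  h5:0 → peak 15
Job 5@5: h1:15  h2:6  h3:2  h4:0  h5:2 → peak 15
Best is Job 5@2, peak 15.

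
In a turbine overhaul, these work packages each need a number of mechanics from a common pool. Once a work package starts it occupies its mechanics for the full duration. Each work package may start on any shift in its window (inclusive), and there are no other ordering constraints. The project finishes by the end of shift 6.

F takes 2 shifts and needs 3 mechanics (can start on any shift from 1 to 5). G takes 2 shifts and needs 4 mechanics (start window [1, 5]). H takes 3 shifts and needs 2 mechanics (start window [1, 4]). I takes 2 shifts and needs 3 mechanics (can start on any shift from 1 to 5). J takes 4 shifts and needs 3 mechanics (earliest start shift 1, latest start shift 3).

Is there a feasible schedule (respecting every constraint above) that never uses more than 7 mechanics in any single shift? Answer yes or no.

no

The minimum achievable peak is 8; 7 < 8, so no feasible schedule stays within the cap.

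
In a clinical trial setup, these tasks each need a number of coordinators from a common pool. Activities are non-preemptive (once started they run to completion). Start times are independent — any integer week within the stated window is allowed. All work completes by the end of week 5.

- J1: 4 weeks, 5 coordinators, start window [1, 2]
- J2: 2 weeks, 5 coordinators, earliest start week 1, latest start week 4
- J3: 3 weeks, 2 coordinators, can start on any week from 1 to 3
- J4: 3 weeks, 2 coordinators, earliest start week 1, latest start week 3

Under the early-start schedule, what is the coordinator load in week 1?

14

At early start, week 1 has: J1, J2, J3, J4.
Demand: 5 + 5 + 2 + 2 = 14.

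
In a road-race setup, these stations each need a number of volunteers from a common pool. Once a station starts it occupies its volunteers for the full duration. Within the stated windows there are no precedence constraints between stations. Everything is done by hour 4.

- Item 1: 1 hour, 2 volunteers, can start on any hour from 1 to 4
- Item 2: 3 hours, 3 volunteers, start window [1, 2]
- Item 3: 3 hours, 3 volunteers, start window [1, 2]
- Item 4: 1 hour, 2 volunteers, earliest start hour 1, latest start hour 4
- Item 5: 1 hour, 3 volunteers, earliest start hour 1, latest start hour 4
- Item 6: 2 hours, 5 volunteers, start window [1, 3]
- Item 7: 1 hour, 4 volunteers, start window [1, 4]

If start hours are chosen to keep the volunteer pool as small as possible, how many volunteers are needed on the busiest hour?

Early-start (Item 1@1, Item 2@1, Item 3@1, Item 4@1, Item 5@1, Item 6@1, Item 7@1) gives peak 22: h1:22  h2:11  h3:6  h4:0.
Shift Item 5→2, Item 6→3, Item 7→4.
Schedule Item 1@1, Item 2@1, Item 3@1, Item 4@1, Item 5@2, Item 6@3, Item 7@4: h1:10  h2:9  h3:11  h4:9 — peak 11.

11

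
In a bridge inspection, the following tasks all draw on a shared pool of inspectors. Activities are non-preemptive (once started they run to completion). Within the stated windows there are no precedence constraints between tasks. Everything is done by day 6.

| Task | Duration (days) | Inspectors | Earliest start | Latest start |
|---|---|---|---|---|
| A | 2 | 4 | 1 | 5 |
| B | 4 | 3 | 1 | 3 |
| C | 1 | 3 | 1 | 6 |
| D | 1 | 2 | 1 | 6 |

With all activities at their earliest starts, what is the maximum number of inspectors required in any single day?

Early-start schedule: A@1, B@1, C@1, D@1.
Load per day: day 1: 12, day 2: 7, day 3: 3, day 4: 3, day 5: 0, day 6: 0.
Peak is 12.

12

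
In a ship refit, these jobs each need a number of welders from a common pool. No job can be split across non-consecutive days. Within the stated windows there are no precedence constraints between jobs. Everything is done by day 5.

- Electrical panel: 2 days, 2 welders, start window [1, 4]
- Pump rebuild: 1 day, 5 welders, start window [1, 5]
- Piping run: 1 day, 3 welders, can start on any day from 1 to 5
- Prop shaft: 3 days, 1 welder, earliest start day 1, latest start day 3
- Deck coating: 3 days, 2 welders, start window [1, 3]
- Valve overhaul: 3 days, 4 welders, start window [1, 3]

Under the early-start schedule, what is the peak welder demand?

17

Early-start schedule: Electrical panel@1, Pump rebuild@1, Piping run@1, Prop shaft@1, Deck coating@1, Valve overhaul@1.
Load per day: day 1: 17, day 2: 9, day 3: 7, day 4: 0, day 5: 0.
Peak is 17.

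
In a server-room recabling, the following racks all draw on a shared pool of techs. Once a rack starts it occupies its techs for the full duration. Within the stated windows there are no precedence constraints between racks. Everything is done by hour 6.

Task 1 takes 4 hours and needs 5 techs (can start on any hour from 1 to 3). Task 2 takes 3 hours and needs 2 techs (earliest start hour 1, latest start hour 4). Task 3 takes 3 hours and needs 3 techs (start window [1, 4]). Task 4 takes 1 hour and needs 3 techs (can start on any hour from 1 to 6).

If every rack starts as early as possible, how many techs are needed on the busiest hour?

13

Early-start schedule: Task 1@1, Task 2@1, Task 3@1, Task 4@1.
Load per hour: hour 1: 13, hour 2: 10, hour 3: 10, hour 4: 5, hour 5: 0, hour 6: 0.
Peak is 13.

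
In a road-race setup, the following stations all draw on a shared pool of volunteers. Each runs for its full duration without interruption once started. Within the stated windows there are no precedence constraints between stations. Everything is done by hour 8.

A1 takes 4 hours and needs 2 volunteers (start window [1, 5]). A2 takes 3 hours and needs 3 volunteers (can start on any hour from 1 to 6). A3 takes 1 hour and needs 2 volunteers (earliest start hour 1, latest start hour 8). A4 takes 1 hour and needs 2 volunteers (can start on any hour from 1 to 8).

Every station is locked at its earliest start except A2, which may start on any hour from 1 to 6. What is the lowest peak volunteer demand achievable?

6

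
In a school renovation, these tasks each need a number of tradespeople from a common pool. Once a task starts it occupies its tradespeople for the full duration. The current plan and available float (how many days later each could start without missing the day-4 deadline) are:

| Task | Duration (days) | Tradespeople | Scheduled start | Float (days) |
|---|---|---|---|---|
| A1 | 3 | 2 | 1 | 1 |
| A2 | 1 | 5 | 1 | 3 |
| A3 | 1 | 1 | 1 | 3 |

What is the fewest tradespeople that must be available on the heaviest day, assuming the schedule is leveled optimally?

5

Early-start (A1@1, A2@1, A3@1) gives peak 8: d1:8  d2:2  d3:2  d4:0.
Shift A2→4.
Schedule A1@1, A2@4, A3@1: d1:3  d2:2  d3:2  d4:5 — peak 5.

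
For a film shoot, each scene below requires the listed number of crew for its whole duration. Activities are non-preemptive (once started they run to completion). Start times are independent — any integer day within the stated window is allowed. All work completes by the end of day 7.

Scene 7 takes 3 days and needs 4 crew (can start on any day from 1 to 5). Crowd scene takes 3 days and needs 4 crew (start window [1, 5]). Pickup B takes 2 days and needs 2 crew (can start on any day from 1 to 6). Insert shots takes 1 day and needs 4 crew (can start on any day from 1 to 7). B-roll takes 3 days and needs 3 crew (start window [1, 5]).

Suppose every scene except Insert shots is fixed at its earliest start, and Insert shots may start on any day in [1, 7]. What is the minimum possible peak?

13

Insert shots@1: d1:17  d2:13  d3:11  d4:0  d5:0  d6:0  d7:0 → peak 17
Insert shots@2: d1:13  d2:17  d3:11  d4:0  d5:0  d6:0  d7:0 → peak 17
Insert shots@3: d1:13  d2:13  d3:15  d4:0  d5:0  d6:0  d7:0 → peak 15
Insert shots@4: d1:13  d2:13  d3:11  d4:4  d5:0  d6:0  d7:0 → peak 13
Insert shots@5: d1:13  d2:13  d3:11  d4:0  d5:4  d6:0  d7:0 → peak 13
Insert shots@6: d1:13  d2:13  d3:11  d4:0  d5:0  d6:4  d7:0 → peak 13
Insert shots@7: d1:13  d2:13  d3:11  d4:0  d5:0  d6:0  d7:4 → peak 13
Best is Insert shots@4, peak 13.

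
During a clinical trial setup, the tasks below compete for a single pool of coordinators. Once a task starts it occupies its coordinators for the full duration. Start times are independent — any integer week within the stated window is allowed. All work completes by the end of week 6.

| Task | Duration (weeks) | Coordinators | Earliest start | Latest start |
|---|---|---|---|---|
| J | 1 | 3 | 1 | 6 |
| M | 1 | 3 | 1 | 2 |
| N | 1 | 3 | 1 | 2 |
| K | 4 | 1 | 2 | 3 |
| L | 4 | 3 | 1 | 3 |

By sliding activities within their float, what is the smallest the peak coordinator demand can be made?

6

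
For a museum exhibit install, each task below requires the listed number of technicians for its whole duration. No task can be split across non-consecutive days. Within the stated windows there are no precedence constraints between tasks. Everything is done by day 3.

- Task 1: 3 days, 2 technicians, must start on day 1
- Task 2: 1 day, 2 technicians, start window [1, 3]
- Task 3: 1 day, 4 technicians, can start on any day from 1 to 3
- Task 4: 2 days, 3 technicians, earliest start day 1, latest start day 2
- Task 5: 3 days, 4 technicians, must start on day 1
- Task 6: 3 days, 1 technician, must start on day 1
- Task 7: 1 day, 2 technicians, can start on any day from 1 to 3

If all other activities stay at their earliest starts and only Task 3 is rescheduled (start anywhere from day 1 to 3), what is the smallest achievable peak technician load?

14

Task 3@1: d1:18  d2:10  d3:7 → peak 18
Task 3@2: d1:14  d2:14  d3:7 → peak 14
Task 3@3: d1:14  d2:10  d3:11 → peak 14
Best is Task 3@2, peak 14.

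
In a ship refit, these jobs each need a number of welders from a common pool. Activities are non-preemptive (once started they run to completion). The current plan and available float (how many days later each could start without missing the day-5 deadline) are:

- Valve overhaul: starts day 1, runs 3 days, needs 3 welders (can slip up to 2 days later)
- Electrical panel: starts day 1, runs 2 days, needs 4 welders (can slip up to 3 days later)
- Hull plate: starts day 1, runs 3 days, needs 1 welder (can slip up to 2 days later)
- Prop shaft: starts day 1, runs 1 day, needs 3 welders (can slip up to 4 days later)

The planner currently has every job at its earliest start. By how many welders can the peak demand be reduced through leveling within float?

Early-start peak: d1:11  d2:8  d3:4  d4:0  d5:0 ⇒ 11.
Leveled (Valve overhaul@1, Electrical panel@4, Hull plate@2, Prop shaft@1): d1:6  d2:4  d3:4  d4:5  d5:4 ⇒ 6.
Reduction 11 − 6 = 5.

5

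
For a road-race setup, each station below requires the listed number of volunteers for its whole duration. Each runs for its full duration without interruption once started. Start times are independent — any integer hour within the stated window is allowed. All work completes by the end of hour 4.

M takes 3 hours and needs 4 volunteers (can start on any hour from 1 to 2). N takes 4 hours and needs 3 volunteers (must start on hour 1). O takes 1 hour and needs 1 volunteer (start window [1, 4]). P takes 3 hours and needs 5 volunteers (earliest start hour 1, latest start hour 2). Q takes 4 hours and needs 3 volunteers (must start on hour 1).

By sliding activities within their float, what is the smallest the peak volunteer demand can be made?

15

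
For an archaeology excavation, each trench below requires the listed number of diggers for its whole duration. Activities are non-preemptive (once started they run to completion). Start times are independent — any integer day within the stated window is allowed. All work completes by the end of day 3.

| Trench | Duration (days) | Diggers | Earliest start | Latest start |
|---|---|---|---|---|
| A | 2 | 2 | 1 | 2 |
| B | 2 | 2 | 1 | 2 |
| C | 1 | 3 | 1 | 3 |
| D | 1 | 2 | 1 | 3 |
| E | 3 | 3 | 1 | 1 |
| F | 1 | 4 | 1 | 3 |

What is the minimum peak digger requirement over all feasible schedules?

Early-start (A@1, B@1, C@1, D@1, E@1, F@1) gives peak 16: d1:16  d2:7  d3:3.
Shift B→2, D→2, F→3.
Schedule A@1, B@2, C@1, D@2, E@1, F@3: d1:8  d2:9  d3:9 — peak 9.
Total digger-days = 26 over 3 days ⇒ peak ≥ ⌈26/3⌉ = 9, so 9 is optimal.

9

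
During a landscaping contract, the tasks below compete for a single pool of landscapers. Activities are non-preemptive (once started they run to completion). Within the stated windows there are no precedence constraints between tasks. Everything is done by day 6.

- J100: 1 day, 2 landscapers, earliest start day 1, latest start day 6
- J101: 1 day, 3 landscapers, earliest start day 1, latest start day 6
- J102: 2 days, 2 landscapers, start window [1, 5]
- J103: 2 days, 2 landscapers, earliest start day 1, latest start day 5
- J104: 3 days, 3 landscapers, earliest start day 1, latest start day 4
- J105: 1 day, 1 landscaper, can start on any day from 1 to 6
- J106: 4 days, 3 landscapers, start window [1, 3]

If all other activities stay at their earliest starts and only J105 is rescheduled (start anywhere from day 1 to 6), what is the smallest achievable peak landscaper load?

15

J105@1: d1:16  d2:10  d3:6  d4:3  d5:0  d6:0 → peak 16
J105@2: d1:15  d2:11  d3:6  d4:3  d5:0  d6:0 → peak 15
J105@3: d1:15  d2:10  d3:7  d4:3  d5:0  d6:0 → peak 15
J105@4: d1:15  d2:10  d3:6  d4:4  d5:0  d6:0 → peak 15
J105@5: d1:15  d2:10  d3:6  d4:3  d5:1  d6:0 → peak 15
J105@6: d1:15  d2:10  d3:6  d4:3  d5:0  d6:1 → peak 15
Best is J105@2, peak 15.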